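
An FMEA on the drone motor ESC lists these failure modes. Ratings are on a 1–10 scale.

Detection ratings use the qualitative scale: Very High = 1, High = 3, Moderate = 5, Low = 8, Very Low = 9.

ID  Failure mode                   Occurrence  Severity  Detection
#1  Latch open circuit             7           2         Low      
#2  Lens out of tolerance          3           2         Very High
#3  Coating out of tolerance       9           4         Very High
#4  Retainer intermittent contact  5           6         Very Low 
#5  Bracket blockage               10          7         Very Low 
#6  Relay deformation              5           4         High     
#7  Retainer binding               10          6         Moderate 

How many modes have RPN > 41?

5

RPN = Severity × Occurrence × Detection:
  #1: 2 × 7 × 8 = 112
  #2: 2 × 3 × 1 = 6
  #3: 4 × 9 × 1 = 36
  #4: 6 × 5 × 9 = 270
  #5: 7 × 10 × 9 = 630
  #6: 4 × 5 × 3 = 60
  #7: 6 × 10 × 5 = 300
Modes with RPN > 41: #1 (112), #4 (270), #5 (630), #6 (60), #7 (300) → 5.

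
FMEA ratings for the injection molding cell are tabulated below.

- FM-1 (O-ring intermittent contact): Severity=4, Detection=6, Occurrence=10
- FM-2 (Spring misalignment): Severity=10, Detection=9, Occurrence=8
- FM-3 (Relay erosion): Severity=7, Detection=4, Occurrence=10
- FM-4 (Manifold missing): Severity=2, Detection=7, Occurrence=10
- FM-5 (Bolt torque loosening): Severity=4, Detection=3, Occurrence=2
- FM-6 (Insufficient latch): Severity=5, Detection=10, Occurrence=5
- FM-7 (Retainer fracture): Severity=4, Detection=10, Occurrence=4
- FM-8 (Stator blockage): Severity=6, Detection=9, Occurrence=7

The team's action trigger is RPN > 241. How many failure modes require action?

RPN = Severity × Occurrence × Detection:
  FM-1: 4 × 10 × 6 = 240
  FM-2: 10 × 8 × 9 = 720
  FM-3: 7 × 10 × 4 = 280
  FM-4: 2 × 10 × 7 = 140
  FM-5: 4 × 2 × 3 = 24
  FM-6: 5 × 5 × 10 = 250
  FM-7: 4 × 4 × 10 = 160
  FM-8: 6 × 7 × 9 = 378
Modes with RPN > 241: FM-2 (720), FM-3 (280), FM-6 (250), FM-8 (378) → 4.

4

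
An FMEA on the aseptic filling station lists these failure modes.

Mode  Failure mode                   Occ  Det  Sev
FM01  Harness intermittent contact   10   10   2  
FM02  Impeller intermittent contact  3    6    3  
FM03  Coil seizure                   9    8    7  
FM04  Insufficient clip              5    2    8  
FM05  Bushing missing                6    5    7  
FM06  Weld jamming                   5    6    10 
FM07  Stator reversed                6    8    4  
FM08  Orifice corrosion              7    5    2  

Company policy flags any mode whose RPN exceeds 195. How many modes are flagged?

4

RPN = Severity × Occurrence × Detection:
  FM01: 2 × 10 × 10 = 200
  FM02: 3 × 3 × 6 = 54
  FM03: 7 × 9 × 8 = 504
  FM04: 8 × 5 × 2 = 80
  FM05: 7 × 6 × 5 = 210
  FM06: 10 × 5 × 6 = 300
  FM07: 4 × 6 × 8 = 192
  FM08: 2 × 7 × 5 = 70
Modes with RPN > 195: FM01 (200), FM03 (504), FM05 (210), FM06 (300) → 4.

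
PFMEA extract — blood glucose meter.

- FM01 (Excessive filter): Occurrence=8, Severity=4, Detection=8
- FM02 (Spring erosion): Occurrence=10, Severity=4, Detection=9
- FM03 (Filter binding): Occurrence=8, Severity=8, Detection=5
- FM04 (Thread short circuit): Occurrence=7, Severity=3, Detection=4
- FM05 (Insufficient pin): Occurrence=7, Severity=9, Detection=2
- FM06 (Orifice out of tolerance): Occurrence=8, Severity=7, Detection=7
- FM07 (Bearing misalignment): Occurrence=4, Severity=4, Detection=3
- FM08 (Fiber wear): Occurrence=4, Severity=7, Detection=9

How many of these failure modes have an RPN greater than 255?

4

RPN = Severity × Occurrence × Detection:
  FM01: 4 × 8 × 8 = 256
  FM02: 4 × 10 × 9 = 360
  FM03: 8 × 8 × 5 = 320
  FM04: 3 × 7 × 4 = 84
  FM05: 9 × 7 × 2 = 126
  FM06: 7 × 8 × 7 = 392
  FM07: 4 × 4 × 3 = 48
  FM08: 7 × 4 × 9 = 252
Modes with RPN > 255: FM01 (256), FM02 (360), FM03 (320), FM06 (392) → 4.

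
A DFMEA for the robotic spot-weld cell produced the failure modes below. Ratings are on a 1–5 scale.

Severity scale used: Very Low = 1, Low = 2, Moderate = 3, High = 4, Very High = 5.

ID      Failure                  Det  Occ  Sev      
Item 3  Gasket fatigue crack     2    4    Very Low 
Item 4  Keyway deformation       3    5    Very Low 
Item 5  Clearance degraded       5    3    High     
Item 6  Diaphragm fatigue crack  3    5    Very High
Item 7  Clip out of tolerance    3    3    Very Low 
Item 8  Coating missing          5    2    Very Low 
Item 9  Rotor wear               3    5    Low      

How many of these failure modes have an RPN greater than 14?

4

RPN = Severity × Occurrence × Detection:
  Item 3: 1 × 4 × 2 = 8
  Item 4: 1 × 5 × 3 = 15
  Item 5: 4 × 3 × 5 = 60
  Item 6: 5 × 5 × 3 = 75
  Item 7: 1 × 3 × 3 = 9
  Item 8: 1 × 2 × 5 = 10
  Item 9: 2 × 5 × 3 = 30
Modes with RPN > 14: Item 4 (15), Item 5 (60), Item 6 (75), Item 9 (30) → 4.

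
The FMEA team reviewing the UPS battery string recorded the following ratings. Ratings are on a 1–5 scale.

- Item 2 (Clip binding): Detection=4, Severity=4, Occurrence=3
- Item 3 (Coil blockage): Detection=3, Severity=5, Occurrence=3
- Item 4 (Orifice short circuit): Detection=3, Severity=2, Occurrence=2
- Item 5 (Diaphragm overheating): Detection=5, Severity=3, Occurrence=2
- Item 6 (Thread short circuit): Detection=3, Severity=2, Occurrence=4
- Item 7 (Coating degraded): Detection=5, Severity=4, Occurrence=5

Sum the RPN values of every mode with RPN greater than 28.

RPN = Severity × Occurrence × Detection:
  Item 2: 4 × 3 × 4 = 48
  Item 3: 5 × 3 × 3 = 45
  Item 4: 2 × 2 × 3 = 12
  Item 5: 3 × 2 × 5 = 30
  Item 6: 2 × 4 × 3 = 24
  Item 7: 4 × 5 × 5 = 100
RPN > 28: Item 2 (48), Item 3 (45), Item 5 (30), Item 7 (100).
Sum: 48 + 45 + 30 + 100 = 223.

223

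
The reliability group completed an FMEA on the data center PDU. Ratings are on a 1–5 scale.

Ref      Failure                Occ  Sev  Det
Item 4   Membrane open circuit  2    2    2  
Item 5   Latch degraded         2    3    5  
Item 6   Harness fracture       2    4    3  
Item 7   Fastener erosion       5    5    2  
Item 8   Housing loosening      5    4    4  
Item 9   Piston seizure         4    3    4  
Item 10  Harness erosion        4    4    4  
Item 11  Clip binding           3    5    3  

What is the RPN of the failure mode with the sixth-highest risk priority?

30

RPN = Severity × Occurrence × Detection:
  Item 4: 2 × 2 × 2 = 8
  Item 5: 3 × 2 × 5 = 30
  Item 6: 4 × 2 × 3 = 24
  Item 7: 5 × 5 × 2 = 50
  Item 8: 4 × 5 × 4 = 80
  Item 9: 3 × 4 × 4 = 48
  Item 10: 4 × 4 × 4 = 64
  Item 11: 5 × 3 × 3 = 45
Sorted descending: 80, 64, 50, 48, 45, 30, 24, 8.
The sixth-highest RPN is 30 (Item 5).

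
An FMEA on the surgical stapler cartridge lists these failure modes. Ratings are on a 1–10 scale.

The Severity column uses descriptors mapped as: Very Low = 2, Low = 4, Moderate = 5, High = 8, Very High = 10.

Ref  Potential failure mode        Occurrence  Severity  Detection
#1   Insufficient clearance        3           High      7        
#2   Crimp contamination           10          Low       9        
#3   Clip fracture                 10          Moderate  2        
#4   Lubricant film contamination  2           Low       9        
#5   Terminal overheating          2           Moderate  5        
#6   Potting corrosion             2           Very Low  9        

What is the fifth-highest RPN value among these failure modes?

50

RPN = Severity × Occurrence × Detection:
  #1: 8 × 3 × 7 = 168
  #2: 4 × 10 × 9 = 360
  #3: 5 × 10 × 2 = 100
  #4: 4 × 2 × 9 = 72
  #5: 5 × 2 × 5 = 50
  #6: 2 × 2 × 9 = 36
Sorted descending: 360, 168, 100, 72, 50, 36.
The fifth-highest RPN is 50 (#5).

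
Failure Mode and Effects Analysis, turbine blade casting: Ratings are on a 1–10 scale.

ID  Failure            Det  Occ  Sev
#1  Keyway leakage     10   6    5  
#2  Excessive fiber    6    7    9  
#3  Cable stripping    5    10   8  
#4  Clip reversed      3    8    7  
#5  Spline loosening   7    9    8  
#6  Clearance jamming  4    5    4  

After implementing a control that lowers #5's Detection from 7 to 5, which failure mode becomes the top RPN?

RPN = Severity × Occurrence × Detection:
  #1: 5 × 6 × 10 = 300
  #2: 9 × 7 × 6 = 378
  #3: 8 × 10 × 5 = 400
  #4: 7 × 8 × 3 = 168
  #5: 8 × 9 × 7 = 504
  #6: 4 × 5 × 4 = 80
After action: #5 → 8 × 9 × 5 = 360.
Revised RPNs: #3=400, #2=378, #5=360, #1=300, #4=168, #6=80.
Highest is now #3 (400).

#3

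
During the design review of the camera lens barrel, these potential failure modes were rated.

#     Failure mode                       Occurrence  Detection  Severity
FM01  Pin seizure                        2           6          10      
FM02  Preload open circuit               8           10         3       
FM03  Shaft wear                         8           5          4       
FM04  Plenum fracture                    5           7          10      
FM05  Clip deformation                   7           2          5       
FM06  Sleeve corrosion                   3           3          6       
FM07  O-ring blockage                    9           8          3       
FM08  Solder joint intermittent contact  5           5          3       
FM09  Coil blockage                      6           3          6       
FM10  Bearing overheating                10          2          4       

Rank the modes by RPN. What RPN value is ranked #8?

RPN = Severity × Occurrence × Detection:
  FM01: 10 × 2 × 6 = 120
  FM02: 3 × 8 × 10 = 240
  FM03: 4 × 8 × 5 = 160
  FM04: 10 × 5 × 7 = 350
  FM05: 5 × 7 × 2 = 70
  FM06: 6 × 3 × 3 = 54
  FM07: 3 × 9 × 8 = 216
  FM08: 3 × 5 × 5 = 75
  FM09: 6 × 6 × 3 = 108
  FM10: 4 × 10 × 2 = 80
Sorted descending: 350, 240, 216, 160, 120, 108, 80, 75, 70, 54.
The eighth-highest RPN is 75 (FM08).

75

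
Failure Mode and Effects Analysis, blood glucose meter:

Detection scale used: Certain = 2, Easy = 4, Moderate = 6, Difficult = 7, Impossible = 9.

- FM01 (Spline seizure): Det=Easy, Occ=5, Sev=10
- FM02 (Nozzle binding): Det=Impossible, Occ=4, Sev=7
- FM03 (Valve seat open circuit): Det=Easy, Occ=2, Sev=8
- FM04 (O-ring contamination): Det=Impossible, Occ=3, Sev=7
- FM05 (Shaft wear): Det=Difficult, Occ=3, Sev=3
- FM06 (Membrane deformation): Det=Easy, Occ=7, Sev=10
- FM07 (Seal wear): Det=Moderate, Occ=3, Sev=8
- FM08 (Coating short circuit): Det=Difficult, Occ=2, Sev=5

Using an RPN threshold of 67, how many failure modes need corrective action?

RPN = Severity × Occurrence × Detection:
  FM01: 10 × 5 × 4 = 200
  FM02: 7 × 4 × 9 = 252
  FM03: 8 × 2 × 4 = 64
  FM04: 7 × 3 × 9 = 189
  FM05: 3 × 3 × 7 = 63
  FM06: 10 × 7 × 4 = 280
  FM07: 8 × 3 × 6 = 144
  FM08: 5 × 2 × 7 = 70
Modes with RPN ≥ 67: FM01 (200), FM02 (252), FM04 (189), FM06 (280), FM07 (144), FM08 (70) → 6.

6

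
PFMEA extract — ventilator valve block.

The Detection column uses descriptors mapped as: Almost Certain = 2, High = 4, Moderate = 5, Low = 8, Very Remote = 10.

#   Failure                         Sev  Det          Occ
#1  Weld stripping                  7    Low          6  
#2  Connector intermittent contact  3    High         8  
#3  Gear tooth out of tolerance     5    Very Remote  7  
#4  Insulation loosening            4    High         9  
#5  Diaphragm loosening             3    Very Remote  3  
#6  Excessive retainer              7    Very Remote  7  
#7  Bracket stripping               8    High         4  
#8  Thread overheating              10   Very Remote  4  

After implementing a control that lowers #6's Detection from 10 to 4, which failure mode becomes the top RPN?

RPN = Severity × Occurrence × Detection:
  #1: 7 × 6 × 8 = 336
  #2: 3 × 8 × 4 = 96
  #3: 5 × 7 × 10 = 350
  #4: 4 × 9 × 4 = 144
  #5: 3 × 3 × 10 = 90
  #6: 7 × 7 × 10 = 490
  #7: 8 × 4 × 4 = 128
  #8: 10 × 4 × 10 = 400
After action: #6 → 7 × 7 × 4 = 196.
Revised RPNs: #8=400, #3=350, #1=336, #6=196, #4=144, #7=128, #2=96, #5=90.
Highest is now #8 (400).

#8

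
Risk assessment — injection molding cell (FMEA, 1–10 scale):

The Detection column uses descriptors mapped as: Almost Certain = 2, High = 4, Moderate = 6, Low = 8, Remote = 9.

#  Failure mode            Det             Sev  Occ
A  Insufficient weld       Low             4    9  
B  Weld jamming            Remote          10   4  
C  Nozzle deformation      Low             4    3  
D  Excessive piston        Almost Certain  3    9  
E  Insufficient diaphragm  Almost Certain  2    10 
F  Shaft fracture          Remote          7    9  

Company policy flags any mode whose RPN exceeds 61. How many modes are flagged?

4

RPN = Severity × Occurrence × Detection:
  A: 4 × 9 × 8 = 288
  B: 10 × 4 × 9 = 360
  C: 4 × 3 × 8 = 96
  D: 3 × 9 × 2 = 54
  E: 2 × 10 × 2 = 40
  F: 7 × 9 × 9 = 567
Modes with RPN > 61: A (288), B (360), C (96), F (567) → 4.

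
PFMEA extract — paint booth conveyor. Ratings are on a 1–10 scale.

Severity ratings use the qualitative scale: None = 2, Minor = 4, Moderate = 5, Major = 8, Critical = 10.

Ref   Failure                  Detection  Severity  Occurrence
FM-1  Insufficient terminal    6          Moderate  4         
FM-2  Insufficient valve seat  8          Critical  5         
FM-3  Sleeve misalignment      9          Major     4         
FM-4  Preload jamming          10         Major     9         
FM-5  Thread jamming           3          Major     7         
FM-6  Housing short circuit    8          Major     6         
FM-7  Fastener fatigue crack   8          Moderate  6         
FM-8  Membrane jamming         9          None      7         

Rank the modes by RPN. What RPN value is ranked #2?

RPN = Severity × Occurrence × Detection:
  FM-1: 5 × 4 × 6 = 120
  FM-2: 10 × 5 × 8 = 400
  FM-3: 8 × 4 × 9 = 288
  FM-4: 8 × 9 × 10 = 720
  FM-5: 8 × 7 × 3 = 168
  FM-6: 8 × 6 × 8 = 384
  FM-7: 5 × 6 × 8 = 240
  FM-8: 2 × 7 × 9 = 126
Sorted descending: 720, 400, 384, 288, 240, 168, 126, 120.
The second-highest RPN is 400 (FM-2).

400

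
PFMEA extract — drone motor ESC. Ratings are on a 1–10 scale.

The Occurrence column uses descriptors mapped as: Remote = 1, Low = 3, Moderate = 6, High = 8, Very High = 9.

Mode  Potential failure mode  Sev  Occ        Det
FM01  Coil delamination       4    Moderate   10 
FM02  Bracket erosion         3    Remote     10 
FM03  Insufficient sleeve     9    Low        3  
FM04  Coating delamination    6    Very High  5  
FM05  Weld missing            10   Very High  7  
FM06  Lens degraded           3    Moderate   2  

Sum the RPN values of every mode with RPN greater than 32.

RPN = Severity × Occurrence × Detection:
  FM01: 4 × 6 × 10 = 240
  FM02: 3 × 1 × 10 = 30
  FM03: 9 × 3 × 3 = 81
  FM04: 6 × 9 × 5 = 270
  FM05: 10 × 9 × 7 = 630
  FM06: 3 × 6 × 2 = 36
RPN > 32: FM01 (240), FM03 (81), FM04 (270), FM05 (630), FM06 (36).
Sum: 240 + 81 + 270 + 630 + 36 = 1257.

1257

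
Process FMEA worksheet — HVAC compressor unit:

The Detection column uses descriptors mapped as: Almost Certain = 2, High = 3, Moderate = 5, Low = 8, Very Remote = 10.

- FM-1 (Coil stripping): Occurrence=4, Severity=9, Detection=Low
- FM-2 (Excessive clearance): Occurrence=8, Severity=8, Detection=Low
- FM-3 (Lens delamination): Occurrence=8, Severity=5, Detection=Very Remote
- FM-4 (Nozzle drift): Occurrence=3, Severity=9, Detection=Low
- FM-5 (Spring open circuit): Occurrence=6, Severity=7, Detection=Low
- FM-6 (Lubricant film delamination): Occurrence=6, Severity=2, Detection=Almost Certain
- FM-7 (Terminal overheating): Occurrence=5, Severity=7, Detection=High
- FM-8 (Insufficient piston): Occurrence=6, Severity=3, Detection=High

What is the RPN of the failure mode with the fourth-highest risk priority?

RPN = Severity × Occurrence × Detection:
  FM-1: 9 × 4 × 8 = 288
  FM-2: 8 × 8 × 8 = 512
  FM-3: 5 × 8 × 10 = 400
  FM-4: 9 × 3 × 8 = 216
  FM-5: 7 × 6 × 8 = 336
  FM-6: 2 × 6 × 2 = 24
  FM-7: 7 × 5 × 3 = 105
  FM-8: 3 × 6 × 3 = 54
Sorted descending: 512, 400, 336, 288, 216, 105, 54, 24.
The fourth-highest RPN is 288 (FM-1).

288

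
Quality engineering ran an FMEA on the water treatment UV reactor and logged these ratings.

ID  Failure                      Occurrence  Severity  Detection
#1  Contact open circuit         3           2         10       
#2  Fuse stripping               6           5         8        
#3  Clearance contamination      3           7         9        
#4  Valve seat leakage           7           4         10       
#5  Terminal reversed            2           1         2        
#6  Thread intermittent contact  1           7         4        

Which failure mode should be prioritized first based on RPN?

#4

RPN = Severity × Occurrence × Detection:
  #1: 2 × 3 × 10 = 60
  #2: 5 × 6 × 8 = 240
  #3: 7 × 3 × 9 = 189
  #4: 4 × 7 × 10 = 280
  #5: 1 × 2 × 2 = 4
  #6: 7 × 1 × 4 = 28
Highest RPN is 280 → #4.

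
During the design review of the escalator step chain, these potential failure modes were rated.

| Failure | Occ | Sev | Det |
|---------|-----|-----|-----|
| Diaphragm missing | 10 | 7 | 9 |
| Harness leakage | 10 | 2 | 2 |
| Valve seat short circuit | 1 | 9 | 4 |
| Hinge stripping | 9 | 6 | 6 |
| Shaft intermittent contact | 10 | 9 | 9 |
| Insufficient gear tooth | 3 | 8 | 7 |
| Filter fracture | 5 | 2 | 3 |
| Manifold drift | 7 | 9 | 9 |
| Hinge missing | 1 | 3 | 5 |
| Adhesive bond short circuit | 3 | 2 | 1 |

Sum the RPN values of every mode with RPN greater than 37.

RPN = Severity × Occurrence × Detection:
  Diaphragm missing: 7 × 10 × 9 = 630
  Harness leakage: 2 × 10 × 2 = 40
  Valve seat short circuit: 9 × 1 × 4 = 36
  Hinge stripping: 6 × 9 × 6 = 324
  Shaft intermittent contact: 9 × 10 × 9 = 810
  Insufficient gear tooth: 8 × 3 × 7 = 168
  Filter fracture: 2 × 5 × 3 = 30
  Manifold drift: 9 × 7 × 9 = 567
  Hinge missing: 3 × 1 × 5 = 15
  Adhesive bond short circuit: 2 × 3 × 1 = 6
RPN > 37: Diaphragm missing (630), Harness leakage (40), Hinge stripping (324), Shaft intermittent contact (810), Insufficient gear tooth (168), Manifold drift (567).
Sum: 630 + 40 + 324 + 810 + 168 + 567 = 2539.

2539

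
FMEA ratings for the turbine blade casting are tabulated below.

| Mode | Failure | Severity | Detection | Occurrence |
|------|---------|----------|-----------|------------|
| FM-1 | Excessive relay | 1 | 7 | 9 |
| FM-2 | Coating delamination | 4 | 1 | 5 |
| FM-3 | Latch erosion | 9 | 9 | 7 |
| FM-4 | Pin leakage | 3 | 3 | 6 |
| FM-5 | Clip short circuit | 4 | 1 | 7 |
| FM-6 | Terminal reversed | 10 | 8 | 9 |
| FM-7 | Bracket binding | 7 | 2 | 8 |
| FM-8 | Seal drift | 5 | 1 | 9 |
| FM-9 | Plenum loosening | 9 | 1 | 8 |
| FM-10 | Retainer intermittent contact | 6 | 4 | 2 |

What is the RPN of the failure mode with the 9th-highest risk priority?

RPN = Severity × Occurrence × Detection:
  FM-1: 1 × 9 × 7 = 63
  FM-2: 4 × 5 × 1 = 20
  FM-3: 9 × 7 × 9 = 567
  FM-4: 3 × 6 × 3 = 54
  FM-5: 4 × 7 × 1 = 28
  FM-6: 10 × 9 × 8 = 720
  FM-7: 7 × 8 × 2 = 112
  FM-8: 5 × 9 × 1 = 45
  FM-9: 9 × 8 × 1 = 72
  FM-10: 6 × 2 × 4 = 48
Sorted descending: 720, 567, 112, 72, 63, 54, 48, 45, 28, 20.
The 9th-highest RPN is 28 (FM-5).

28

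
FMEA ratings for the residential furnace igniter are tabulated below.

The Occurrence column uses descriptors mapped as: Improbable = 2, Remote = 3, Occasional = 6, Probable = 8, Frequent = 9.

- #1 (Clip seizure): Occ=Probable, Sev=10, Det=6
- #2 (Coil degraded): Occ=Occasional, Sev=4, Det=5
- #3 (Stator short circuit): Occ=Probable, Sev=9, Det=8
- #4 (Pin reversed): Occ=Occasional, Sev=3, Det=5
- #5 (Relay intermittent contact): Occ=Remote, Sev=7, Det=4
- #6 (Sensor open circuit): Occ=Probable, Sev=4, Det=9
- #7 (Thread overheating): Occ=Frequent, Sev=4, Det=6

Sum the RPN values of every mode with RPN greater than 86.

RPN = Severity × Occurrence × Detection:
  #1: 10 × 8 × 6 = 480
  #2: 4 × 6 × 5 = 120
  #3: 9 × 8 × 8 = 576
  #4: 3 × 6 × 5 = 90
  #5: 7 × 3 × 4 = 84
  #6: 4 × 8 × 9 = 288
  #7: 4 × 9 × 6 = 216
RPN > 86: #1 (480), #2 (120), #3 (576), #4 (90), #6 (288), #7 (216).
Sum: 480 + 120 + 576 + 90 + 288 + 216 = 1770.

1770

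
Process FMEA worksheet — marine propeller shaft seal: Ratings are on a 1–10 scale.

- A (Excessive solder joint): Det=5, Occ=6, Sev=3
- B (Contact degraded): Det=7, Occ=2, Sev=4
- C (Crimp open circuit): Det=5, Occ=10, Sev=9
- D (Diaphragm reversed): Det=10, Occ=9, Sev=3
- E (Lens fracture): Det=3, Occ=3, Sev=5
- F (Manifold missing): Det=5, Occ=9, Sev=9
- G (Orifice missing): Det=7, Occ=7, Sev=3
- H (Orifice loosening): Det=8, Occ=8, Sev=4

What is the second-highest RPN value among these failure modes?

RPN = Severity × Occurrence × Detection:
  A: 3 × 6 × 5 = 90
  B: 4 × 2 × 7 = 56
  C: 9 × 10 × 5 = 450
  D: 3 × 9 × 10 = 270
  E: 5 × 3 × 3 = 45
  F: 9 × 9 × 5 = 405
  G: 3 × 7 × 7 = 147
  H: 4 × 8 × 8 = 256
Sorted descending: 450, 405, 270, 256, 147, 90, 56, 45.
The second-highest RPN is 405 (F).

405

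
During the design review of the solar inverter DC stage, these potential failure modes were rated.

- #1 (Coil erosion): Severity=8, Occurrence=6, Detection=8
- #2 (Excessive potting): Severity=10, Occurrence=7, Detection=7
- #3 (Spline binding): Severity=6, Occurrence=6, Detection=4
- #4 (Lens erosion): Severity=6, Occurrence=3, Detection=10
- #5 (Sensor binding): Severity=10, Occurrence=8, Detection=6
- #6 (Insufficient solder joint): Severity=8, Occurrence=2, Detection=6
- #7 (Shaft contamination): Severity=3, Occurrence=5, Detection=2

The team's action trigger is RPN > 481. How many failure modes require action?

RPN = Severity × Occurrence × Detection:
  #1: 8 × 6 × 8 = 384
  #2: 10 × 7 × 7 = 490
  #3: 6 × 6 × 4 = 144
  #4: 6 × 3 × 10 = 180
  #5: 10 × 8 × 6 = 480
  #6: 8 × 2 × 6 = 96
  #7: 3 × 5 × 2 = 30
Modes with RPN > 481: #2 (490) → 1.

1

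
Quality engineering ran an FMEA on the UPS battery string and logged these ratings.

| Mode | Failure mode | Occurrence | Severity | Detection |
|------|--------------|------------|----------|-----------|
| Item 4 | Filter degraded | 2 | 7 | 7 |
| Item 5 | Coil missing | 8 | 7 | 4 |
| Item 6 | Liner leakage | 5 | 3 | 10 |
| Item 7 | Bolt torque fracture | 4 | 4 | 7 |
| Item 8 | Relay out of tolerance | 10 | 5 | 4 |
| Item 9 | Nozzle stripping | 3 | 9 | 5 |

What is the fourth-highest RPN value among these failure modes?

135

RPN = Severity × Occurrence × Detection:
  Item 4: 7 × 2 × 7 = 98
  Item 5: 7 × 8 × 4 = 224
  Item 6: 3 × 5 × 10 = 150
  Item 7: 4 × 4 × 7 = 112
  Item 8: 5 × 10 × 4 = 200
  Item 9: 9 × 3 × 5 = 135
Sorted descending: 224, 200, 150, 135, 112, 98.
The fourth-highest RPN is 135 (Item 9).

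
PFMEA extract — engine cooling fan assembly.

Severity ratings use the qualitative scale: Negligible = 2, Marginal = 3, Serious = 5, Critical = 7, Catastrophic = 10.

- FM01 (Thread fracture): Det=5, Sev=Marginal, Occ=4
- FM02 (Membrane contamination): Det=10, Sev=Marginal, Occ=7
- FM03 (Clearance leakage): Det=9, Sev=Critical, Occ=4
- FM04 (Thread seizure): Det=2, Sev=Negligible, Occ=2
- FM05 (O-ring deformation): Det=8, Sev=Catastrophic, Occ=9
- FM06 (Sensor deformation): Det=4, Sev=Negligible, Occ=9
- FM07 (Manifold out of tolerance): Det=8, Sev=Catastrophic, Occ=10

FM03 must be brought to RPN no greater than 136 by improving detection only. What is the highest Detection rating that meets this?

FM03: S=7, O=4, D=9 → current RPN = 252.
Fixed product = 28. Need 28 × D ≤ 136, so D ≤ 136/28 = 4.86.
Maximum integer Detection rating = 4 (gives RPN 112; D=5 would give 140 > 136).

4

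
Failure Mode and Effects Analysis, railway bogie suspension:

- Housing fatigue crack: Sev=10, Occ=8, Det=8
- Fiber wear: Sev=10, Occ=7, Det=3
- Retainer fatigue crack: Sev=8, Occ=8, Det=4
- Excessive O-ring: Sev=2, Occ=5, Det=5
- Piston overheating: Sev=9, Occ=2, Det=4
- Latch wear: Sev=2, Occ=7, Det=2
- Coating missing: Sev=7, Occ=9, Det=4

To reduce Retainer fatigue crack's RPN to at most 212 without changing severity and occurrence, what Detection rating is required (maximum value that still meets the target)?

3

Retainer fatigue crack: S=8, O=8, D=4 → current RPN = 256.
Fixed product = 64. Need 64 × D ≤ 212, so D ≤ 212/64 = 3.31.
Maximum integer Detection rating = 3 (gives RPN 192; D=4 would give 256 > 212).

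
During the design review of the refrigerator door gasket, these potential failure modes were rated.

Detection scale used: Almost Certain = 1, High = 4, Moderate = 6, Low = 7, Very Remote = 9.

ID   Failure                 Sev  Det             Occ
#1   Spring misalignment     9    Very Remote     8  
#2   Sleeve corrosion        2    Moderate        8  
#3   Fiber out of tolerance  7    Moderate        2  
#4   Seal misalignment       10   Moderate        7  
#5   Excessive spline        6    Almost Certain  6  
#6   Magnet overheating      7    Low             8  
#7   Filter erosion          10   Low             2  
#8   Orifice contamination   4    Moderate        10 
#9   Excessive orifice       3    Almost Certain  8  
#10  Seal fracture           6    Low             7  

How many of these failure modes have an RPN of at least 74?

RPN = Severity × Occurrence × Detection:
  #1: 9 × 8 × 9 = 648
  #2: 2 × 8 × 6 = 96
  #3: 7 × 2 × 6 = 84
  #4: 10 × 7 × 6 = 420
  #5: 6 × 6 × 1 = 36
  #6: 7 × 8 × 7 = 392
  #7: 10 × 2 × 7 = 140
  #8: 4 × 10 × 6 = 240
  #9: 3 × 8 × 1 = 24
  #10: 6 × 7 × 7 = 294
Modes with RPN ≥ 74: #1 (648), #2 (96), #3 (84), #4 (420), #6 (392), #7 (140), #8 (240), #10 (294) → 8.

8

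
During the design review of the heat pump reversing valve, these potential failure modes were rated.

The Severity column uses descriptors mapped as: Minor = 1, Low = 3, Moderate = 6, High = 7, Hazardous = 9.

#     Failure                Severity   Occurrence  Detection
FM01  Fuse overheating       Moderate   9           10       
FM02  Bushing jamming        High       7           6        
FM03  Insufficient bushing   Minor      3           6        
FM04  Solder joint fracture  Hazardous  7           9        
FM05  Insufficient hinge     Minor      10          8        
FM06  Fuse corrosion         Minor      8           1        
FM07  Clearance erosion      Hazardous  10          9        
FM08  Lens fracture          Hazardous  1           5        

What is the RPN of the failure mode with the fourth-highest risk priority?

RPN = Severity × Occurrence × Detection:
  FM01: 6 × 9 × 10 = 540
  FM02: 7 × 7 × 6 = 294
  FM03: 1 × 3 × 6 = 18
  FM04: 9 × 7 × 9 = 567
  FM05: 1 × 10 × 8 = 80
  FM06: 1 × 8 × 1 = 8
  FM07: 9 × 10 × 9 = 810
  FM08: 9 × 1 × 5 = 45
Sorted descending: 810, 567, 540, 294, 80, 45, 18, 8.
The fourth-highest RPN is 294 (FM02).

294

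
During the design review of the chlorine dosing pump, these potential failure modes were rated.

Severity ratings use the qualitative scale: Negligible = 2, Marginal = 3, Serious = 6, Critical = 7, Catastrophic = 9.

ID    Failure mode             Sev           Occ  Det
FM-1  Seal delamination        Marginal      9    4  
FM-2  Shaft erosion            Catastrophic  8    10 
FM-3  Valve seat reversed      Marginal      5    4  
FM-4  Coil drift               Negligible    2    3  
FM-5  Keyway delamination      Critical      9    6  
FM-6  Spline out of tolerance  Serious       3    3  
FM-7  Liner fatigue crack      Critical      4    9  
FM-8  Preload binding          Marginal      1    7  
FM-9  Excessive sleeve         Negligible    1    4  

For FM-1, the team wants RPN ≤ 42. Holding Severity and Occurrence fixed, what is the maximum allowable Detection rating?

FM-1: S=3, O=9, D=4 → current RPN = 108.
Fixed product = 27. Need 27 × D ≤ 42, so D ≤ 42/27 = 1.56.
Maximum integer Detection rating = 1 (gives RPN 27; D=2 would give 54 > 42).

1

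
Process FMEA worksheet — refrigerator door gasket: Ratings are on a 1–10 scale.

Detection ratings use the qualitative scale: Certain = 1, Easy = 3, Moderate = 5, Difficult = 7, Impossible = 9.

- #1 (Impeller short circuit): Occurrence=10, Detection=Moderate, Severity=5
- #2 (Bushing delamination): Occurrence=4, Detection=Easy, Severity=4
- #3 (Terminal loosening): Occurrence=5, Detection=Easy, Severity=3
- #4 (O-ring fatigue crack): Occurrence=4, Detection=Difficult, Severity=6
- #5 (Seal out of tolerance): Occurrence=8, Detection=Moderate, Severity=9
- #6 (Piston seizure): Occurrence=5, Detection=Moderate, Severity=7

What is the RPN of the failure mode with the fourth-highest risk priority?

RPN = Severity × Occurrence × Detection:
  #1: 5 × 10 × 5 = 250
  #2: 4 × 4 × 3 = 48
  #3: 3 × 5 × 3 = 45
  #4: 6 × 4 × 7 = 168
  #5: 9 × 8 × 5 = 360
  #6: 7 × 5 × 5 = 175
Sorted descending: 360, 250, 175, 168, 48, 45.
The fourth-highest RPN is 168 (#4).

168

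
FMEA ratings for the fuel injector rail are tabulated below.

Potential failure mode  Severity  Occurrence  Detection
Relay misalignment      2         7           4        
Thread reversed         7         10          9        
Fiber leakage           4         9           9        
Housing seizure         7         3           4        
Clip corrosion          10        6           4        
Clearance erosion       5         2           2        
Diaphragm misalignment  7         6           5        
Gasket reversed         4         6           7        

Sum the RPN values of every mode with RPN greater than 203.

RPN = Severity × Occurrence × Detection:
  Relay misalignment: 2 × 7 × 4 = 56
  Thread reversed: 7 × 10 × 9 = 630
  Fiber leakage: 4 × 9 × 9 = 324
  Housing seizure: 7 × 3 × 4 = 84
  Clip corrosion: 10 × 6 × 4 = 240
  Clearance erosion: 5 × 2 × 2 = 20
  Diaphragm misalignment: 7 × 6 × 5 = 210
  Gasket reversed: 4 × 6 × 7 = 168
RPN > 203: Thread reversed (630), Fiber leakage (324), Clip corrosion (240), Diaphragm misalignment (210).
Sum: 630 + 324 + 240 + 210 = 1404.

1404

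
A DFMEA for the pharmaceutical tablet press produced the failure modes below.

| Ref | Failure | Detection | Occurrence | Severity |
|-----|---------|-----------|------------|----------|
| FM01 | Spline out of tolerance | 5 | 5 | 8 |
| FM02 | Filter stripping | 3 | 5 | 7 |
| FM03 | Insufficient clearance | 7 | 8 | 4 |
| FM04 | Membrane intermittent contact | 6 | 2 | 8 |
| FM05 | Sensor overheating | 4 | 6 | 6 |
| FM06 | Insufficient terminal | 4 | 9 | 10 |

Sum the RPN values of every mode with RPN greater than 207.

RPN = Severity × Occurrence × Detection:
  FM01: 8 × 5 × 5 = 200
  FM02: 7 × 5 × 3 = 105
  FM03: 4 × 8 × 7 = 224
  FM04: 8 × 2 × 6 = 96
  FM05: 6 × 6 × 4 = 144
  FM06: 10 × 9 × 4 = 360
RPN > 207: FM03 (224), FM06 (360).
Sum: 224 + 360 = 584.

584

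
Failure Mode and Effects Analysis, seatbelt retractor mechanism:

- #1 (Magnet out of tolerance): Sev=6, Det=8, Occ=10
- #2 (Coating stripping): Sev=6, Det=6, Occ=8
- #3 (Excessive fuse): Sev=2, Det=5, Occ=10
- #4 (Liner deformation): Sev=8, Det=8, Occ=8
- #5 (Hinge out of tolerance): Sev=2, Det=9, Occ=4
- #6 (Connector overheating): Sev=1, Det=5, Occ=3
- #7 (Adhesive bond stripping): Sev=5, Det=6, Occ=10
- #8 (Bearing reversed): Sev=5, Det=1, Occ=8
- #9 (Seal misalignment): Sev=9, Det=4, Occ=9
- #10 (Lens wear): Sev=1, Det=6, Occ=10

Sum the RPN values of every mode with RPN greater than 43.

RPN = Severity × Occurrence × Detection:
  #1: 6 × 10 × 8 = 480
  #2: 6 × 8 × 6 = 288
  #3: 2 × 10 × 5 = 100
  #4: 8 × 8 × 8 = 512
  #5: 2 × 4 × 9 = 72
  #6: 1 × 3 × 5 = 15
  #7: 5 × 10 × 6 = 300
  #8: 5 × 8 × 1 = 40
  #9: 9 × 9 × 4 = 324
  #10: 1 × 10 × 6 = 60
RPN > 43: #1 (480), #2 (288), #3 (100), #4 (512), #5 (72), #7 (300), #9 (324), #10 (60).
Sum: 480 + 288 + 100 + 512 + 72 + 300 + 324 + 60 = 2136.

2136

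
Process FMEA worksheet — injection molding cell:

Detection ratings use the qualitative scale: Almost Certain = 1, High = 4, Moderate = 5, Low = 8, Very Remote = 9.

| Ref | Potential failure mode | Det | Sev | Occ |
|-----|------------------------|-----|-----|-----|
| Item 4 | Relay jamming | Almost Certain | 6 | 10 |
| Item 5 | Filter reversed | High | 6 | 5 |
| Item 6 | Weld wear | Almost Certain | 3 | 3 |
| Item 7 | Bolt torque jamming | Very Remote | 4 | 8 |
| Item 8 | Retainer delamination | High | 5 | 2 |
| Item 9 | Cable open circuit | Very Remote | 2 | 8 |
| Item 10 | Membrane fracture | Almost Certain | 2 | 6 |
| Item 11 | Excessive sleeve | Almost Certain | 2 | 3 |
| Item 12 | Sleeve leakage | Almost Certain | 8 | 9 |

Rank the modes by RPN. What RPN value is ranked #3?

RPN = Severity × Occurrence × Detection:
  Item 4: 6 × 10 × 1 = 60
  Item 5: 6 × 5 × 4 = 120
  Item 6: 3 × 3 × 1 = 9
  Item 7: 4 × 8 × 9 = 288
  Item 8: 5 × 2 × 4 = 40
  Item 9: 2 × 8 × 9 = 144
  Item 10: 2 × 6 × 1 = 12
  Item 11: 2 × 3 × 1 = 6
  Item 12: 8 × 9 × 1 = 72
Sorted descending: 288, 144, 120, 72, 60, 40, 12, 9, 6.
The third-highest RPN is 120 (Item 5).

120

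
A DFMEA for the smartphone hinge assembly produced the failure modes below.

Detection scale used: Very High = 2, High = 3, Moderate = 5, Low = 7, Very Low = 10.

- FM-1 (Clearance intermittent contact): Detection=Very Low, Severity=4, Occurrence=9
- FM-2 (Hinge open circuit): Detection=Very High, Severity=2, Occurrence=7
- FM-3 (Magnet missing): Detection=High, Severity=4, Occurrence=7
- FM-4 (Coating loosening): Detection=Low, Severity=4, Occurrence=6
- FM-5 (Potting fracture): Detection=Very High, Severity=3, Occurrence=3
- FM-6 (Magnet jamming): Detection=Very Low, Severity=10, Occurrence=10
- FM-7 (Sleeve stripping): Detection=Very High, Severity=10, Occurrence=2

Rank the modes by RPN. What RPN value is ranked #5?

40

RPN = Severity × Occurrence × Detection:
  FM-1: 4 × 9 × 10 = 360
  FM-2: 2 × 7 × 2 = 28
  FM-3: 4 × 7 × 3 = 84
  FM-4: 4 × 6 × 7 = 168
  FM-5: 3 × 3 × 2 = 18
  FM-6: 10 × 10 × 10 = 1000
  FM-7: 10 × 2 × 2 = 40
Sorted descending: 1000, 360, 168, 84, 40, 28, 18.
The fifth-highest RPN is 40 (FM-7).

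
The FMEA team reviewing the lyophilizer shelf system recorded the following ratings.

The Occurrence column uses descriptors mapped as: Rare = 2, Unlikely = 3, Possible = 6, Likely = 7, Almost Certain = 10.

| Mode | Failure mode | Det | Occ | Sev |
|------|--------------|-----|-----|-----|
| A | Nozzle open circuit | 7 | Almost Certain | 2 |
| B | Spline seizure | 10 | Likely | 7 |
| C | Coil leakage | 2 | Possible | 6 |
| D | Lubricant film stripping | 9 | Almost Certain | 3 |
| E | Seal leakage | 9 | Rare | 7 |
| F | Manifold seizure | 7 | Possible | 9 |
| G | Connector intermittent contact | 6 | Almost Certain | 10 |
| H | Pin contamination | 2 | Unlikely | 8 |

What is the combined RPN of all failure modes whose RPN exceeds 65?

RPN = Severity × Occurrence × Detection:
  A: 2 × 10 × 7 = 140
  B: 7 × 7 × 10 = 490
  C: 6 × 6 × 2 = 72
  D: 3 × 10 × 9 = 270
  E: 7 × 2 × 9 = 126
  F: 9 × 6 × 7 = 378
  G: 10 × 10 × 6 = 600
  H: 8 × 3 × 2 = 48
RPN > 65: A (140), B (490), C (72), D (270), E (126), F (378), G (600).
Sum: 140 + 490 + 72 + 270 + 126 + 378 + 600 = 2076.

2076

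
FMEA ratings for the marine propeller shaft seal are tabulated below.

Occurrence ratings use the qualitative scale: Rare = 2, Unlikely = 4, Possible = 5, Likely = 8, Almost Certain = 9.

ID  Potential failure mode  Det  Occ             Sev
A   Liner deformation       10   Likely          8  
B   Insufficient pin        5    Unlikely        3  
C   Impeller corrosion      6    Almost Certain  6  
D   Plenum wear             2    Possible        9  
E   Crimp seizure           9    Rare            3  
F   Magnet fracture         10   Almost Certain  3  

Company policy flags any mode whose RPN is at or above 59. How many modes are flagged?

5

RPN = Severity × Occurrence × Detection:
  A: 8 × 8 × 10 = 640
  B: 3 × 4 × 5 = 60
  C: 6 × 9 × 6 = 324
  D: 9 × 5 × 2 = 90
  E: 3 × 2 × 9 = 54
  F: 3 × 9 × 10 = 270
Modes with RPN ≥ 59: A (640), B (60), C (324), D (90), F (270) → 5.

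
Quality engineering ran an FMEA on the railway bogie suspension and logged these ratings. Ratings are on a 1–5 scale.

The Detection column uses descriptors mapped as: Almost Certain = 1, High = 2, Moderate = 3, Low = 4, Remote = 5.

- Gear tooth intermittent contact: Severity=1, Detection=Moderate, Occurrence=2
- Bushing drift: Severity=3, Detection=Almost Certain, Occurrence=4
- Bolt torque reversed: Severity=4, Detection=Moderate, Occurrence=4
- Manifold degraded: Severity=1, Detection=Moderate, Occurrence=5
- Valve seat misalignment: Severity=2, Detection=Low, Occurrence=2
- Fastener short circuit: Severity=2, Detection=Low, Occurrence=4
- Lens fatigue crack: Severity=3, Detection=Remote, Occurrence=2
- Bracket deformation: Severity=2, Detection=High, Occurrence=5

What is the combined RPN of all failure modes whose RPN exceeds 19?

RPN = Severity × Occurrence × Detection:
  Gear tooth intermittent contact: 1 × 2 × 3 = 6
  Bushing drift: 3 × 4 × 1 = 12
  Bolt torque reversed: 4 × 4 × 3 = 48
  Manifold degraded: 1 × 5 × 3 = 15
  Valve seat misalignment: 2 × 2 × 4 = 16
  Fastener short circuit: 2 × 4 × 4 = 32
  Lens fatigue crack: 3 × 2 × 5 = 30
  Bracket deformation: 2 × 5 × 2 = 20
RPN > 19: Bolt torque reversed (48), Fastener short circuit (32), Lens fatigue crack (30), Bracket deformation (20).
Sum: 48 + 32 + 30 + 20 = 130.

130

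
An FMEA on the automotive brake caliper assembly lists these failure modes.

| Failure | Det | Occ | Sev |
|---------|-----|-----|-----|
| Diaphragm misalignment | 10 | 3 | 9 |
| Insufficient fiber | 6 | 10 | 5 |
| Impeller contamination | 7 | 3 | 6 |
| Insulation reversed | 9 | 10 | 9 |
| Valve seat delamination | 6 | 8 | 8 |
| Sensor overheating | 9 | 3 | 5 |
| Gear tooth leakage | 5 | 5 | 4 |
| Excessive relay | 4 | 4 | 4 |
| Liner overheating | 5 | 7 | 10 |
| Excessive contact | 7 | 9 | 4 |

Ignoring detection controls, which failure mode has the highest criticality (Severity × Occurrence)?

Insulation reversed

Criticality = Severity × Occurrence:
  Diaphragm misalignment: 9 × 3 = 27
  Insufficient fiber: 5 × 10 = 50
  Impeller contamination: 6 × 3 = 18
  Insulation reversed: 9 × 10 = 90
  Valve seat delamination: 8 × 8 = 64
  Sensor overheating: 5 × 3 = 15
  Gear tooth leakage: 4 × 5 = 20
  Excessive relay: 4 × 4 = 16
  Liner overheating: 10 × 7 = 70
  Excessive contact: 4 × 9 = 36
Highest criticality is 90 → Insulation reversed.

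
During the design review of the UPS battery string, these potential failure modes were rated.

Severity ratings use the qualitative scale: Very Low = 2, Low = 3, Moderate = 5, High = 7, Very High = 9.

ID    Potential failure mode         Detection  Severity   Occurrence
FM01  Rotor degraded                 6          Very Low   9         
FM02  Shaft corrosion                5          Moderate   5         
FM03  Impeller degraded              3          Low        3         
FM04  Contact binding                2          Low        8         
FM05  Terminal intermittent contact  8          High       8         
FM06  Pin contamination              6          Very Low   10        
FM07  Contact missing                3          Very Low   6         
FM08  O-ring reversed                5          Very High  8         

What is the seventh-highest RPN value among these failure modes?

36

RPN = Severity × Occurrence × Detection:
  FM01: 2 × 9 × 6 = 108
  FM02: 5 × 5 × 5 = 125
  FM03: 3 × 3 × 3 = 27
  FM04: 3 × 8 × 2 = 48
  FM05: 7 × 8 × 8 = 448
  FM06: 2 × 10 × 6 = 120
  FM07: 2 × 6 × 3 = 36
  FM08: 9 × 8 × 5 = 360
Sorted descending: 448, 360, 125, 120, 108, 48, 36, 27.
The seventh-highest RPN is 36 (FM07).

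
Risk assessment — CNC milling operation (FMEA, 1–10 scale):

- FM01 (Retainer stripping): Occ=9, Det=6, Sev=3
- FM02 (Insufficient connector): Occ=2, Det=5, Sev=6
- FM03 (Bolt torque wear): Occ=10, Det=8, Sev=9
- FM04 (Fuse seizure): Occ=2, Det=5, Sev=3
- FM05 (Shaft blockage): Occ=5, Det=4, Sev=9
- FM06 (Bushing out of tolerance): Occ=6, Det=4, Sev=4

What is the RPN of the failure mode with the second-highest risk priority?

RPN = Severity × Occurrence × Detection:
  FM01: 3 × 9 × 6 = 162
  FM02: 6 × 2 × 5 = 60
  FM03: 9 × 10 × 8 = 720
  FM04: 3 × 2 × 5 = 30
  FM05: 9 × 5 × 4 = 180
  FM06: 4 × 6 × 4 = 96
Sorted descending: 720, 180, 162, 96, 60, 30.
The second-highest RPN is 180 (FM05).

180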